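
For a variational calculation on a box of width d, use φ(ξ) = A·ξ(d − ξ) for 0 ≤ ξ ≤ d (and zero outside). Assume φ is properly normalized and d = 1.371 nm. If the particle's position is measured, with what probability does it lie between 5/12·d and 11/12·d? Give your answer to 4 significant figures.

P ≈ 0.6483

P = ∫_{5/12·d}^{11/12·d} |φ(ξ)|² dξ.
Since A² = 1/(d^5/30), this is the region integral divided by the full normalization integral.
Let u = ξ/d; then A² and the length scale cancel, so P = ∫_{5/12}^{11/12} u^2·(1 - u)^2 du ÷ ∫_{0}^{1} u^2·(1 - u)^2 du.
Using ∫ u^2·(1 - u)^2 du = u^3·(6·u^2 - 15·u + 10)/30, the numerator is ≈ 0.0216098 and the denominator is 1/30.
The result is P = 4481/6912.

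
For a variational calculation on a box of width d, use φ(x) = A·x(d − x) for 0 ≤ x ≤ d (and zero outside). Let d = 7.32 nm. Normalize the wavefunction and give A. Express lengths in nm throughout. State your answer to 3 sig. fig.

We need A² ∫|f|² dx = 1, taking the integral from 0 to d.
∫|φ|² dx = A²·(d^5/30).
Setting this equal to 1 gives A² = 1/(d^5/30).
With d = 7.32: A² = 0.001427 and A = 0.03778.

A ≈ 0.0378 nm^(-5/2)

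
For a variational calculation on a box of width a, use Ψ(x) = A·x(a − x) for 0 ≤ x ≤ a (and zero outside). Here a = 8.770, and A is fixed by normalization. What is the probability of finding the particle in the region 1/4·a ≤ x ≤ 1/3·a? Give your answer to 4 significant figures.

The probability is P = ∫ |Ψ|² dx over [1/4·a, 1/3·a].
With A² fixed by ∫|Ψ|² = 1, i.e. A² = (a^5/30)^(−1), substitute and integrate.
Let u = x/a; then A² and the length scale cancel, so P = ∫_{1/4}^{1/3} u^2·(1 - u)^2 du ÷ ∫_{0}^{1} u^2·(1 - u)^2 du.
An antiderivative of u^2·(1 - u)^2 is u^3·(6·u^2 - 15·u + 10)/30; evaluating from 1/4 to 1/3 gives ≈ 0.00354536, while the full integral is 1/30.
The result is P = 0.10636.

P ≈ 0.1064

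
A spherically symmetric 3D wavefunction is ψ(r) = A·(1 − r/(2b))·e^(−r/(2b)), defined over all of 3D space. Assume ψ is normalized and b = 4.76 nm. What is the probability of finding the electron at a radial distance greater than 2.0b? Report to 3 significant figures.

With dV = 4πr²dr, the probability is ∫|ψ|² dV over r > 2.0b.
A² is fixed by ∫₀^∞ 4πr²|ψ|² dr = 1, i.e. A² = (8·π·b^3)^(−1).
In terms of u = r/b (A², 4π and the length scale all cancel between numerator and denominator), P = [∫_{2.0}^{∞} u^2·(1 - u/2)^2·e^(-u) du] / [∫_{0}^{∞} u^2·(1 - u/2)^2·e^(-u) du].
Using ∫ u^2·(1 - u/2)^2·e^(-u) du = -(u^4/4 + u^2 + 2·u + 2)·e^(-u), the numerator is 14·e^(-2) and the denominator is 2.
Taking the ratio yields P = 0.9473.

P ≈ 0.947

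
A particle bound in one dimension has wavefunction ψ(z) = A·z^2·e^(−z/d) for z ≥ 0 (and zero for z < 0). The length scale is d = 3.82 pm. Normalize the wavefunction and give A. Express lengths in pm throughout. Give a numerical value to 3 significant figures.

A ≈ 0.0405 pm^(-5/2)

Normalization requires ∫|ψ|² dz = 1, integrated from 0 to ∞.
With ∫₀^∞ z^4 e^(−αz) dz = 4!/α^5, carrying out the integral gives A² · 3·d^5/4.
Setting this equal to 1 gives A² = 1/(3·d^5/4).
Plugging in d = 3.82 yields A = 0.04049.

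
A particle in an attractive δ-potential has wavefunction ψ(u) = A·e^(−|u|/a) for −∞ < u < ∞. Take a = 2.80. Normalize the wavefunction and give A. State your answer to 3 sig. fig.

Require ∫ |ψ|² du = 1 over the whole domain.
∫|ψ|² du = A²·(a).
Hence A² = 1/[a].
Substituting a = 2.80 gives A² = 0.3571, so A = 0.5976.

A ≈ 0.598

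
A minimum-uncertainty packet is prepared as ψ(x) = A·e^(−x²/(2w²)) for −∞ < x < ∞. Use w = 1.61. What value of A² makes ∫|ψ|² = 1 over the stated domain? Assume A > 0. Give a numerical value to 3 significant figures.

Normalization requires ∫|ψ|² dx = 1, integrated from −∞ to ∞.
With ∫_{−∞}^{∞} x^(2m) e^(−αx²) dx = (2m−1)!!·√π / (2^m α^(m+1/2)), the integral (without the A² prefactor) comes out to √(π)·w.
Setting this equal to 1 gives A² = 1/(√(π)·w).
Plugging in w = 1.61 yields A = 0.5920.

A^2 ≈ 0.350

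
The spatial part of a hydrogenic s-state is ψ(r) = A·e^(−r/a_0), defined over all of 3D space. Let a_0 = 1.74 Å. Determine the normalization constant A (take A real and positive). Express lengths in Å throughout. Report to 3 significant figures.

We need A² ∫|f|² 4πr² dr = 1, taking the integral from 0 to ∞.
With ψ = A·e^(−r/a_0), the integral evaluates to A²·[π·a_0^3].
So A² = (π·a_0^3)^(−1).
With a_0 = 1.74: A² = 0.06042 and A = 0.2458.

A ≈ 0.246 Å^(-3/2)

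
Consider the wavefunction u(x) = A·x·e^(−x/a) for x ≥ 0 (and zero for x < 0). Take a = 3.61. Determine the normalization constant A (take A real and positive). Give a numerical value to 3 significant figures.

Require ∫ |u|² dx = 1 over the whole domain.
Using ∫₀^∞ xⁿ e^(−αx) dx = n!/αⁿ⁺¹, the integral (without the A² prefactor) comes out to a^3/4.
Setting this equal to 1 gives A² = 1/(a^3/4).
Substituting a = 3.61 gives A² = 0.08502, so A = 0.2916.

A ≈ 0.292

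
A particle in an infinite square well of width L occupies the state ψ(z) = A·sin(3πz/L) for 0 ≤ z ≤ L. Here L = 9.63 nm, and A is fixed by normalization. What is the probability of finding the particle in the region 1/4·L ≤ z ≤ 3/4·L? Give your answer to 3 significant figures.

P ≈ 0.394

The probability is P = ∫ |ψ|² dz over [1/4·L, 3/4·L].
The normalization integral ∫|ψ|²dz over the whole domain equals L/2·A², and A² cancels in the ratio.
Let u = z/L; then A² and the length scale cancel, so P = ∫_{1/4}^{3/4} sin(3·π·u)^2 du ÷ ∫_{0}^{1} sin(3·π·u)^2 du.
An antiderivative of sin(3·π·u)^2 is u/2 - sin(6·π·u)/(12·π); evaluating from 1/4 to 3/4 gives 1/4 - 1/(6·π), while the full integral is 1/2.
Taking the ratio, P = (-2 + 3·π)/(6·π).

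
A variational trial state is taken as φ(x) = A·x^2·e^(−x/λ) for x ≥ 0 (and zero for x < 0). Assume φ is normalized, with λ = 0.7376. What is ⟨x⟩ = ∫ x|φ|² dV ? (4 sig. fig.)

By definition ⟨x⟩ = ∫ x |φ(x)|² dx.
Using ∫₀^∞ xⁿ e^(−αx) dx = n!/αⁿ⁺¹, since the A² factors cancel between numerator and denominator, ⟨x⟩ = 5·λ/2.
Putting λ = 0.7376 gives 1.8440.

⟨x⟩ ≈ 1.844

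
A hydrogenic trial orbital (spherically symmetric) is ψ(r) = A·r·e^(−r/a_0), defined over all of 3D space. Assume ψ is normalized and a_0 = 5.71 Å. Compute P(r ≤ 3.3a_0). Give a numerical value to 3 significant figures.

P = ∫ |ψ|² 4πr² dr over r ≤ 3.3a_0.
The full normalization integral is A²·[3·π·a_0^5] = 1, fixing A².
In terms of u = r/a_0 (A², 4π and the length scale all cancel between numerator and denominator), P = [∫_{0}^{3.3} u^4·e^(-2·u) du] / [∫_{0}^{∞} u^4·e^(-2·u) du].
An antiderivative of u^4·e^(-2·u) is -(u^4/2 + u^3 + 3·u^2/2 + 3·u/2 + 3/4)·e^(-2·u); evaluating from 0 to 3.3 gives ≈ 0.59047, while the full integral is 3/4.
The region integral divided by the full integral gives P = 0.7873.

P ≈ 0.787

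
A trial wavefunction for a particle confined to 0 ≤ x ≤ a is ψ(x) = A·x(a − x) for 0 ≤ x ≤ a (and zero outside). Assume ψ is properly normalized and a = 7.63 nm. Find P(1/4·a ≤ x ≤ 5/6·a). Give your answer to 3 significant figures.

|ψ|² is the probability density, so P = ∫_{1/4·a}^{5/6·a} |ψ|² dx.
The normalization integral ∫|ψ|²dx over the whole domain equals a^5/30·A², and A² cancels in the ratio.
Substituting u = x/a, A² and the length scale cancel in the ratio: P = ∫_{1/4}^{5/6} u^2·(1 - u)^2 du / ∫_{0}^{1} u^2·(1 - u)^2 du.
An antiderivative of u^2·(1 - u)^2 is u^3·(6·u^2 - 15·u + 10)/30; evaluating from 1/4 to 5/6 gives ≈ 0.028700, while the full integral is 1/30.
This works out to P = 0.8610.

P ≈ 0.861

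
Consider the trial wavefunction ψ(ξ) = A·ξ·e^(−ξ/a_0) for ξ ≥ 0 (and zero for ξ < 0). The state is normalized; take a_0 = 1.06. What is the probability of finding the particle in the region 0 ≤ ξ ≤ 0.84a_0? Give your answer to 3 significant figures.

P ≈ 0.238

P = ∫_{0}^{0.84a_0} |ψ(ξ)|² dξ.
With A² fixed by ∫|ψ|² = 1, i.e. A² = (a_0^3/4)^(−1), substitute and integrate.
Let u = ξ/a_0; then A² and the length scale cancel, so P = ∫_{0}^{0.84} u^2·e^(-2·u) du ÷ ∫_{0}^{∞} u^2·e^(-2·u) du.
With ∫ u^2·e^(-2·u) du = -(2·u^2 + 2·u + 1)·e^(-2·u)/4 + C, the region integral is 1/4 - 2557·e^(-42/25)/2500 and the full one is 1/4.
Taking the ratio, P = 0.2375.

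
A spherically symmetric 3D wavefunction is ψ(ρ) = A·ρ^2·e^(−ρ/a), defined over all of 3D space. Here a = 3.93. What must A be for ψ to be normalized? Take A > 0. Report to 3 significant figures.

The normalization condition is ∫|ψ|² 4πρ² dρ = 1 from 0 to ∞.
In 3D with spherical symmetry the volume element is 4πρ² dρ.
Using ∫₀^∞ ρⁿ e^(−αρ) dρ = n!/αⁿ⁺¹, carrying out the integral gives A² · 45·π·a^7/2.
Hence A² = 1/[45·π·a^7/2].
Plugging in a = 3.93 yields A = 0.0009885.

A ≈ 0.000988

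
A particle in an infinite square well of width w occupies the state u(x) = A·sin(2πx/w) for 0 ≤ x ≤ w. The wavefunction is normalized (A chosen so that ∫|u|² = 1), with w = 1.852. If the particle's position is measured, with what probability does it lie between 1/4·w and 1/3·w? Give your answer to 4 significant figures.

P ≈ 0.1522

P = ∫_{1/4·w}^{1/3·w} |u(x)|² dx.
The normalization integral ∫|u|²dx over the whole domain equals w/2·A², and A² cancels in the ratio.
Substituting t = x/w, A² and the length scale cancel in the ratio: P = ∫_{1/4}^{1/3} sin(2·π·t)^2 dt / ∫_{0}^{1} sin(2·π·t)^2 dt.
An antiderivative of sin(2·π·t)^2 is t/2 - sin(4·π·t)/(8·π); evaluating from 1/4 to 1/3 gives √(3)/(16·π) + 1/24, while the full integral is 1/2.
The result is P = (√(3)/8 + π/12)/π.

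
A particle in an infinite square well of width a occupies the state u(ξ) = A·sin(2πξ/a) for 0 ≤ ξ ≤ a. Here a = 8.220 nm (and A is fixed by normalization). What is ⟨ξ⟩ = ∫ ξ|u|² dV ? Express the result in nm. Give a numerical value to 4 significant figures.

⟨ξ⟩ ≈ 4.110 nm

⟨ξ⟩ = ∫ ξ |u|² dξ over the full domain.
Using sin²θ = (1 − cos 2θ)/2, evaluating both integrals, ⟨ξ⟩ = a/2.
With a = 8.220, ⟨ξ⟩ = 4.1100.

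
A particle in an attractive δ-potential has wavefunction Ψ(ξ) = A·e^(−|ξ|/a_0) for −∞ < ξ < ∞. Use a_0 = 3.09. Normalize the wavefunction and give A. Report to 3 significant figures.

A ≈ 0.569

The normalization condition is ∫|Ψ|² dξ = 1 from −∞ to ∞.
Carrying out the integral gives A² · a_0.
Setting this equal to 1 gives A² = 1/(a_0).
With a_0 = 3.09: A² = 0.3236 and A = 0.5689.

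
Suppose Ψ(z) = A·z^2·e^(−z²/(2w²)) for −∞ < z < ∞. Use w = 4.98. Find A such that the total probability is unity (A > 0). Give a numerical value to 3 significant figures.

A ≈ 0.0157

Normalization requires ∫|Ψ|² dz = 1, integrated from −∞ to ∞.
With ∫_{−∞}^{∞} z^(2m) e^(−αz²) dz = (2m−1)!!·√π / (2^m α^(m+1/2)), the integral (without the A² prefactor) comes out to 3·√(π)·w^5/4.
Substituting w = 4.98 gives A² = 0.0002456, so A = 0.01567.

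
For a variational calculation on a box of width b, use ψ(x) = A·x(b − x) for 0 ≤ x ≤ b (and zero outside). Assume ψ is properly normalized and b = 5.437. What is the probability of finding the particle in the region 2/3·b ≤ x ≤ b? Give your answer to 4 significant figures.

P ≈ 0.2099

The probability is P = ∫ |ψ|² dx over [2/3·b, b].
With A² fixed by ∫|ψ|² = 1, i.e. A² = (b^5/30)^(−1), substitute and integrate.
In terms of u = x/b (A² and the length scale cancel between numerator and denominator), P = [∫_{2/3}^{1} u^2·(1 - u)^2 du] / [∫_{0}^{1} u^2·(1 - u)^2 du].
Using ∫ u^2·(1 - u)^2 du = u^3·(6·u^2 - 15·u + 10)/30, the numerator is 17/2430 and the denominator is 1/30.
This works out to P = 17/81.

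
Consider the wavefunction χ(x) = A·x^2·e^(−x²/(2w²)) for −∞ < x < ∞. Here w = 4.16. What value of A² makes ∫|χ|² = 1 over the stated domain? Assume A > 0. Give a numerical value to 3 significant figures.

We need A² ∫|f|² dx = 1, taking the integral from −∞ to ∞.
Differentiating ∫e^(−αx²) dx = √(π/α) under α to get the higher moments, with χ = A·x^2·e^(−x²/(2w²)), the integral evaluates to A²·[3·√(π)·w^5/4].
Setting this equal to 1 gives A² = 1/(3·√(π)·w^5/4).
Substituting w = 4.16 gives A² = 0.0006038, so A = 0.02457.

A^2 ≈ 0.000604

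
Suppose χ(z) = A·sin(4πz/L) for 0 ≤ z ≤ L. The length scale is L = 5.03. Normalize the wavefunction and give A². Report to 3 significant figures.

A^2 ≈ 0.398

Require ∫ |χ|² dz = 1 over the whole domain.
∫|χ|² dz = A²·(L/2).
So A² = (L/2)^(−1).
With L = 5.03: A² = 0.3976 and A = 0.6306.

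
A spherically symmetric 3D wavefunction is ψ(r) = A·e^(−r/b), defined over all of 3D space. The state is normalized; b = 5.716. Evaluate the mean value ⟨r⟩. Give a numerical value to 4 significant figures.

By definition ⟨r⟩ = ∫ r |ψ(r)|² 4πr² dr.
Using ∫₀^∞ rⁿ e^(−αr) dr = n!/αⁿ⁺¹, the ratio of the moment integral to the normalization integral gives ⟨r⟩ = 3·b/2.
With b = 5.716, ⟨r⟩ = 8.5740.

⟨r⟩ ≈ 8.574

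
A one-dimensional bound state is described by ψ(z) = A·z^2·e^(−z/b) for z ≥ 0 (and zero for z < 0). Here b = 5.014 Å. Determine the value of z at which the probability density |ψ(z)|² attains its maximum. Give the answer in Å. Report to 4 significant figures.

Set d/dz [|ψ(z)|²] = 0 and solve for z > 0.
Solving yields z = 2·b.
With b = 5.014, the most probable position is 10.028 Å.

z ≈ 10.03 Å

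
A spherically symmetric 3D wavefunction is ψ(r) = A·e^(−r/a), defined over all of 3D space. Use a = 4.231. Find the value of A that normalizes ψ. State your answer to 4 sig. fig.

Normalization requires ∫|ψ|² 4πr² dr = 1, integrated from 0 to ∞.
In 3D with spherical symmetry the volume element is 4πr² dr.
Using ∫₀^∞ rⁿ e^(−αr) dr = n!/αⁿ⁺¹, carrying out the integral gives A² · π·a^3.
Hence A² = 1/[π·a^3].
Plugging in a = 4.231 yields A = 0.064828.

A ≈ 0.06483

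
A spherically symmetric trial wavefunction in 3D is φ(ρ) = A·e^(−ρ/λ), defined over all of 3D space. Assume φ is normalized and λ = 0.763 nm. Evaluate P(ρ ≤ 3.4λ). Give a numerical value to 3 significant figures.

P ≈ 0.966

P = ∫ |φ|² 4πρ² dρ over ρ ≤ 3.4λ.
A² is fixed by ∫₀^∞ 4πρ²|φ|² dρ = 1, i.e. A² = (π·λ^3)^(−1).
Let u = ρ/λ; then A², 4π and the length scale all cancel, so P = ∫_{0}^{3.4} u^2·e^(-2·u) du ÷ ∫_{0}^{∞} u^2·e^(-2·u) du.
Using ∫ u^2·e^(-2·u) du = -(2·u^2 + 2·u + 1)·e^(-2·u)/4, the numerator is 1/4 - 773·e^(-34/5)/100 and the denominator is 1/4.
Taking the ratio yields P = 0.9656.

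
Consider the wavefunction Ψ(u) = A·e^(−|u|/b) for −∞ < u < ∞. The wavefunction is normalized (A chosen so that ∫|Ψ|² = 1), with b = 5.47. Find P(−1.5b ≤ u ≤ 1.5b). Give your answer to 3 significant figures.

P ≈ 0.950

The probability is P = ∫ |Ψ|² du over [−1.5b, 1.5b].
With A² fixed by ∫|Ψ|² = 1, i.e. A² = (b)^(−1), substitute and integrate.
Both integrals are even about u = 0, so only the u ≥ 0 halves are needed (the factors of 2 cancel). Substituting t = u/b, A² and the length scale cancel in the ratio: P = ∫_{0}^{1.5} e^(-2·t) dt / ∫_{0}^{∞} e^(-2·t) dt.
An antiderivative of e^(-2·t) is -e^(-2·t)/2; evaluating from 0 to 1.5 gives 1/2 - e^(-3)/2, while the full integral is 1/2.
Evaluating gives P = 0.9502.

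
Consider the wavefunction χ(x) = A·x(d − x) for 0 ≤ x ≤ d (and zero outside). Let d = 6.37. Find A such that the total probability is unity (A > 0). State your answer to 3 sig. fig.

Require ∫ |χ|² dx = 1 over the whole domain.
With χ = A·x(d − x), the integral evaluates to A²·[d^5/30].
Substituting d = 6.37 gives A² = 0.002860, so A = 0.05348.

A ≈ 0.0535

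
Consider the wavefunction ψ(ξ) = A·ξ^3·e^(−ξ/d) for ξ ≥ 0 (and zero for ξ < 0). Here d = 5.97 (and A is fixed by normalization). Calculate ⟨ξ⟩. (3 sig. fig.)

⟨ξ⟩ ≈ 20.9

⟨ξ⟩ = ∫ ξ |ψ|² dξ over the full domain.
Since the A² factors cancel between numerator and denominator, ⟨ξ⟩ = 7·d/2.
Putting d = 5.97 gives 20.90.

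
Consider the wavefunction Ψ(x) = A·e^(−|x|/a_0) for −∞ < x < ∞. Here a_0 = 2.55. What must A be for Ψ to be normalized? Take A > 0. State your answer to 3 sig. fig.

Normalization requires ∫|Ψ|² dx = 1, integrated from −∞ to ∞.
The integral (without the A² prefactor) comes out to a_0.
Hence A² = 1/[a_0].
Plugging in a_0 = 2.55 yields A = 0.6262.

A ≈ 0.626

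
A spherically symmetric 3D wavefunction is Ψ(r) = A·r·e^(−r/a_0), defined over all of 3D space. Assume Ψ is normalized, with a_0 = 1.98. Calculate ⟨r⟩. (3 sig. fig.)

By definition ⟨r⟩ = ∫ r |Ψ(r)|² 4πr² dr.
The ratio of the moment integral to the normalization integral gives ⟨r⟩ = 5·a_0/2.
With a_0 = 1.98, ⟨r⟩ = 4.950.

⟨r⟩ ≈ 4.95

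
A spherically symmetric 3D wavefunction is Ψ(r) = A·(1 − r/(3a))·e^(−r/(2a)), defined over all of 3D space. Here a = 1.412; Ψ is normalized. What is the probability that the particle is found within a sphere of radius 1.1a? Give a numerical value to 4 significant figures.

P ≈ 0.1660

Integrate the radial probability density 4πr²|Ψ|² over r ≤ 1.1a.
A² is fixed by ∫₀^∞ 4πr²|Ψ|² dr = 1, i.e. A² = (8·π·a^3/3)^(−1).
Let u = r/a; then A², 4π and the length scale all cancel, so P = ∫_{0}^{1.1} u^2·(1 - u/3)^2·e^(-u) du ÷ ∫_{0}^{∞} u^2·(1 - u/3)^2·e^(-u) du.
Using ∫ u^2·(1 - u/3)^2·e^(-u) du = (-u^4 + 2·u^3 - 3·u^2 - 6·u - 6)·e^(-u)/9, the numerator is ≈ 0.110694 and the denominator is 2/3.
The region integral divided by the full integral gives P = 0.16604.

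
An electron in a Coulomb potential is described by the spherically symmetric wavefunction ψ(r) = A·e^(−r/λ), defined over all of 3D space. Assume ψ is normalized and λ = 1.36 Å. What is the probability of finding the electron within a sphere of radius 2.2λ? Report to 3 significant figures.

With dV = 4πr²dr, the probability is ∫|ψ|² dV over r ≤ 2.2λ.
A² is fixed by ∫₀^∞ 4πr²|ψ|² dr = 1, i.e. A² = (π·λ^3)^(−1).
Substituting u = r/λ, A², 4π and the length scale all cancel in the ratio: P = ∫_{0}^{2.2} u^2·e^(-2·u) du / ∫_{0}^{∞} u^2·e^(-2·u) du.
Using ∫ u^2·e^(-2·u) du = -(2·u^2 + 2·u + 1)·e^(-2·u)/4, the numerator is 1/4 - 377·e^(-22/5)/100 and the denominator is 1/4.
Taking the ratio yields P = 0.8149.

P ≈ 0.815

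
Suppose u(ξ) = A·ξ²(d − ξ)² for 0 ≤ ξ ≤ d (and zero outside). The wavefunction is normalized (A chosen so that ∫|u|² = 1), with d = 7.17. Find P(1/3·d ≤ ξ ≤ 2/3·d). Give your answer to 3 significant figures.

P ≈ 0.710

The probability is P = ∫ |u|² dξ over [1/3·d, 2/3·d].
The normalization integral ∫|u|²dξ over the whole domain equals d^9/630·A², and A² cancels in the ratio.
Substituting t = ξ/d, A² and the length scale cancel in the ratio: P = ∫_{1/3}^{2/3} t^4·(1 - t)^4 dt / ∫_{0}^{1} t^4·(1 - t)^4 dt.
An antiderivative of t^4·(1 - t)^4 is t^5·(70·t^4 - 315·t^3 + 540·t^2 - 420·t + 126)/630; evaluating from 1/3 to 2/3 gives ≈ 0.0011275, while the full integral is 1/630.
This works out to P = 0.7103.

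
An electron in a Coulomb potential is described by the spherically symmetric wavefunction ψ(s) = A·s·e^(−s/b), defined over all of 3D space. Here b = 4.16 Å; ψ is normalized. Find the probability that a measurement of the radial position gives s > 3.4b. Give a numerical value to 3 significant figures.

P ≈ 0.192

With dV = 4πs²ds, the probability is ∫|ψ|² dV over s > 3.4b.
Normalization gives A² = 1/(3·π·b^5).
In terms of u = s/b (A², 4π and the length scale all cancel between numerator and denominator), P = [∫_{3.4}^{∞} u^4·e^(-2·u) du] / [∫_{0}^{∞} u^4·e^(-2·u) du].
With ∫ u^4·e^(-2·u) du = -(u^4/2 + u^3 + 3·u^2/2 + 3·u/2 + 3/4)·e^(-2·u) + C, the region integral is ≈ 0.14402 and the full one is 3/4.
Taking the ratio yields P = 0.1920.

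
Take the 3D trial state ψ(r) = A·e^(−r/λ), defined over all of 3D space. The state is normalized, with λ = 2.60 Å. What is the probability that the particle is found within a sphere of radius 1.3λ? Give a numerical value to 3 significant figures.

P ≈ 0.482

Integrate the radial probability density 4πr²|ψ|² over r ≤ 1.3λ.
The full normalization integral is A²·[π·λ^3] = 1, fixing A².
Substituting u = r/λ, A², 4π and the length scale all cancel in the ratio: P = ∫_{0}^{1.3} u^2·e^(-2·u) du / ∫_{0}^{∞} u^2·e^(-2·u) du.
Using ∫ u^2·e^(-2·u) du = -(2·u^2 + 2·u + 1)·e^(-2·u)/4, the numerator is 1/4 - 349·e^(-13/5)/200 and the denominator is 1/4.
This evaluates to P = 0.4816.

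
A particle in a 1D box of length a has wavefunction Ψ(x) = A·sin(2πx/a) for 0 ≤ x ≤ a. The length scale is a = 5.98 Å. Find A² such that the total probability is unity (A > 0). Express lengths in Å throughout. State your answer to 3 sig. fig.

A^2 ≈ 0.334 Å^(-1)

Require ∫ |Ψ|² dx = 1 over the whole domain.
Carrying out the integral gives A² · a/2.
Hence A² = 1/[a/2].
Substituting a = 5.98 gives A² = 0.3344, so A = 0.5783.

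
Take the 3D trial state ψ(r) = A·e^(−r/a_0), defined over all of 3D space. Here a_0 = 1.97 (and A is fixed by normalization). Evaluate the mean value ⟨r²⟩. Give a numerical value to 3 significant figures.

By definition ⟨r²⟩ = ∫ r^2 |ψ(r)|² 4πr² dr.
Since the A² factors cancel between numerator and denominator, ⟨r²⟩ = 3·a_0^2.
With a_0 = 1.97, ⟨r^2⟩ = 11.64.

⟨r^2⟩ ≈ 11.6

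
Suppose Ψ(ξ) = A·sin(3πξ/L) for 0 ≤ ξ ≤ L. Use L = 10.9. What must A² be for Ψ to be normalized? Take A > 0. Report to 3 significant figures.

We need A² ∫|f|² dξ = 1, taking the integral from 0 to L.
Using sin²θ = (1 − cos 2θ)/2, with Ψ = A·sin(3πξ/L), the integral evaluates to A²·[L/2].
Substituting L = 10.9 gives A² = 0.1835, so A = 0.4284.

A^2 ≈ 0.183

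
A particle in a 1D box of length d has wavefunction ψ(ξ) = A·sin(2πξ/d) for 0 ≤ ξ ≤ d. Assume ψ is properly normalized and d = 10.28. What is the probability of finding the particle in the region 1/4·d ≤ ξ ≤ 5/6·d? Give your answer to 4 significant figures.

P ≈ 0.6522

P = ∫_{1/4·d}^{5/6·d} |ψ(ξ)|² dξ.
The normalization integral ∫|ψ|²dξ over the whole domain equals d/2·A², and A² cancels in the ratio.
Let u = ξ/d; then A² and the length scale cancel, so P = ∫_{1/4}^{5/6} sin(2·π·u)^2 du ÷ ∫_{0}^{1} sin(2·π·u)^2 du.
With ∫ sin(2·π·u)^2 du = u/2 - sin(4·π·u)/(8·π) + C, the region integral is √(3)/(16·π) + 7/24 and the full one is 1/2.
Taking the ratio, P = √(3)/(8·π) + 7/12.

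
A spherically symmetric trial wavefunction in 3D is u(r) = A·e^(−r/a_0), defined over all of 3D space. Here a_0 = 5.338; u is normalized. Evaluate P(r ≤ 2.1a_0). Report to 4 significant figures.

Integrate the radial probability density 4πr²|u|² over r ≤ 2.1a_0.
The full normalization integral is A²·[π·a_0^3] = 1, fixing A².
Let t = r/a_0; then A², 4π and the length scale all cancel, so P = ∫_{0}^{2.1} t^2·e^(-2·t) dt ÷ ∫_{0}^{∞} t^2·e^(-2·t) dt.
Using ∫ t^2·e^(-2·t) dt = -(2·t^2 + 2·t + 1)·e^(-2·t)/4, the numerator is 1/4 - 701·e^(-21/5)/200 and the denominator is 1/4.
This evaluates to P = 0.78976.

P ≈ 0.7898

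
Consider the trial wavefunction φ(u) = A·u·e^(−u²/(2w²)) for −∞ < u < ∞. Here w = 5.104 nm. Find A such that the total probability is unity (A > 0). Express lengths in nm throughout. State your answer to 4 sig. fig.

Require ∫ |φ|² du = 1 over the whole domain.
Differentiating ∫e^(−αu²) du = √(π/α) under α to get the higher moments, the integral (without the A² prefactor) comes out to √(π)·w^3/2.
So A² = (√(π)·w^3/2)^(−1).
With w = 5.104: A² = 0.0084864 and A = 0.092122.

A ≈ 0.09212 nm^(-3/2)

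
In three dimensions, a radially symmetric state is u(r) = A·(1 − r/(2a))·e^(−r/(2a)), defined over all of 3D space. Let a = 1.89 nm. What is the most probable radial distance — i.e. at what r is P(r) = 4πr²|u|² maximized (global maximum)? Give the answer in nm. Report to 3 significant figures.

r ≈ 9.90 nm

The maximum of P(r) = 4πr²|u|² occurs where its derivative vanishes.
This gives r = a·(√(5) + 3).
With a = 1.89, the most probable radial distance is 9.896 nm.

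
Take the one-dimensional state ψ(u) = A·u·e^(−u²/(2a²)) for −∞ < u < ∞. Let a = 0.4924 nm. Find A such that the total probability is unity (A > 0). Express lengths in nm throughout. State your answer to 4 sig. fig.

A ≈ 3.074 nm^(-3/2)

Normalization requires ∫|ψ|² du = 1, integrated from −∞ to ∞.
With ∫_{−∞}^{∞} u^(2m) e^(−αu²) du = (2m−1)!!·√π / (2^m α^(m+1/2)), ∫|ψ|² du = A²·(√(π)·a^3/2).
Setting this equal to 1 gives A² = 1/(√(π)·a^3/2).
Plugging in a = 0.4924 yields A = 3.0743.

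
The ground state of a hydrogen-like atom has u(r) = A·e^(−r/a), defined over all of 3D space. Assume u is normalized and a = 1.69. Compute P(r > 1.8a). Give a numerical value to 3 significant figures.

With dV = 4πr²dr, the probability is ∫|u|² dV over r > 1.8a.
A² is fixed by ∫₀^∞ 4πr²|u|² dr = 1, i.e. A² = (π·a^3)^(−1).
Substituting t = r/a, A², 4π and the length scale all cancel in the ratio: P = ∫_{1.8}^{∞} t^2·e^(-2·t) dt / ∫_{0}^{∞} t^2·e^(-2·t) dt.
With ∫ t^2·e^(-2·t) dt = -(2·t^2 + 2·t + 1)·e^(-2·t)/4 + C, the region integral is 277·e^(-18/5)/100 and the full one is 1/4.
This evaluates to P = 0.3027.

P ≈ 0.303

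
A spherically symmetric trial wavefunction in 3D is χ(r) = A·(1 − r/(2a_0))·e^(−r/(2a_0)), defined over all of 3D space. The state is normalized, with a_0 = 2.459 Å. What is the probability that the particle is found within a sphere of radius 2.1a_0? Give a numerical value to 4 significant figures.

With dV = 4πr²dr, the probability is ∫|χ|² dV over r ≤ 2.1a_0.
The full normalization integral is A²·[8·π·a_0^3] = 1, fixing A².
Substituting u = r/a_0, A², 4π and the length scale all cancel in the ratio: P = ∫_{0}^{2.1} u^2·(1 - u/2)^2·e^(-u) du / ∫_{0}^{∞} u^2·(1 - u/2)^2·e^(-u) du.
With ∫ u^2·(1 - u/2)^2·e^(-u) du = -(u^4/4 + u^2 + 2·u + 2)·e^(-u) + C, the region integral is ≈ 0.105351 and the full one is 2.
This evaluates to P = 0.052676.

P ≈ 0.05268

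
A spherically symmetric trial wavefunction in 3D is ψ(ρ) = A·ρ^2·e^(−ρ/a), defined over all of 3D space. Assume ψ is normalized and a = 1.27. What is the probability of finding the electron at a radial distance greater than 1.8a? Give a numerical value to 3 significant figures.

P ≈ 0.927

With dV = 4πρ²dρ, the probability is ∫|ψ|² dV over ρ > 1.8a.
The full normalization integral is A²·[45·π·a^7/2] = 1, fixing A².
Substituting u = ρ/a, A², 4π and the length scale all cancel in the ratio: P = ∫_{1.8}^{∞} u^6·e^(-2·u) du / ∫_{0}^{∞} u^6·e^(-2·u) du.
Using ∫ u^6·e^(-2·u) du = -(4·u^6 + 12·u^5 + 30·u^4 + 60·u^3 + 90·u^2 + 90·u + 45)·e^(-2·u)/8, the numerator is ≈ 5.2128 and the denominator is 45/8.
This evaluates to P = 0.9267.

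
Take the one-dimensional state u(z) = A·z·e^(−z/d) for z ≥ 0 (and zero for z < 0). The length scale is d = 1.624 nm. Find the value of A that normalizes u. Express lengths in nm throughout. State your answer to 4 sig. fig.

Normalization requires ∫|u|² dz = 1, integrated from 0 to ∞.
∫|u|² dz = A²·(d^3/4).
Setting this equal to 1 gives A² = 1/(d^3/4).
With d = 1.624: A² = 0.93390 and A = 0.96639.

A ≈ 0.9664 nm^(-3/2)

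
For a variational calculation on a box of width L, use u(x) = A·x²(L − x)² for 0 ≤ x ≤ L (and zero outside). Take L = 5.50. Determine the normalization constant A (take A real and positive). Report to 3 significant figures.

The normalization condition is ∫|u|² dx = 1 from 0 to L.
∫|u|² dx = A²·(L^9/630).
So A² = (L^9/630)^(−1).
With L = 5.50: A² = 0.0001368 and A = 0.01170.

A ≈ 0.0117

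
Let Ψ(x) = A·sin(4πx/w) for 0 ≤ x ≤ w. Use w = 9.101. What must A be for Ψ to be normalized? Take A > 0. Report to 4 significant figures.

We need A² ∫|f|² dx = 1, taking the integral from 0 to w.
Carrying out the integral gives A² · w/2.
So A² = (w/2)^(−1).
Substituting w = 9.101 gives A² = 0.21976, so A = 0.46878.

A ≈ 0.4688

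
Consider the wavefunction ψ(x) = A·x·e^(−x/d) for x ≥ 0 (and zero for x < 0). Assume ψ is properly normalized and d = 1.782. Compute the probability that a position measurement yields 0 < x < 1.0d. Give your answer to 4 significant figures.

|ψ|² is the probability density, so P = ∫_{0}^{1.0d} |ψ|² dx.
The normalization integral ∫|ψ|²dx over the whole domain equals d^3/4·A², and A² cancels in the ratio.
Substituting u = x/d, A² and the length scale cancel in the ratio: P = ∫_{0}^{1.0} u^2·e^(-2·u) du / ∫_{0}^{∞} u^2·e^(-2·u) du.
An antiderivative of u^2·e^(-2·u) is -(2·u^2 + 2·u + 1)·e^(-2·u)/4; evaluating from 0 to 1.0 gives 1/4 - 5·e^(-2)/4, while the full integral is 1/4.
Evaluating gives P = 0.32332.

P ≈ 0.3233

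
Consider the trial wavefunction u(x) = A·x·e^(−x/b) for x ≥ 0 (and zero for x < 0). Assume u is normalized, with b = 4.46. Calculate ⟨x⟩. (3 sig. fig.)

⟨x⟩ ≈ 6.69

By definition ⟨x⟩ = ∫ x |u(x)|² dx.
The ratio of the moment integral to the normalization integral gives ⟨x⟩ = 3·b/2.
With b = 4.46, ⟨x⟩ = 6.690.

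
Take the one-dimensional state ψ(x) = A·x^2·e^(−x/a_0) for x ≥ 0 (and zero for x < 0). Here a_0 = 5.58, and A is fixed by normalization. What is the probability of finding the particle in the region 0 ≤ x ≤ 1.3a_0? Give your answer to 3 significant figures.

P ≈ 0.123

P = ∫_{0}^{1.3a_0} |ψ(x)|² dx.
Since A² = 1/(3·a_0^5/4), this is the region integral divided by the full normalization integral.
In terms of u = x/a_0 (A² and the length scale cancel between numerator and denominator), P = [∫_{0}^{1.3} u^4·e^(-2·u) du] / [∫_{0}^{∞} u^4·e^(-2·u) du].
An antiderivative of u^4·e^(-2·u) is -(u^4/2 + u^3 + 3·u^2/2 + 3·u/2 + 3/4)·e^(-2·u); evaluating from 0 to 1.3 gives ≈ 0.091932, while the full integral is 3/4.
Taking the ratio, P = 0.1226.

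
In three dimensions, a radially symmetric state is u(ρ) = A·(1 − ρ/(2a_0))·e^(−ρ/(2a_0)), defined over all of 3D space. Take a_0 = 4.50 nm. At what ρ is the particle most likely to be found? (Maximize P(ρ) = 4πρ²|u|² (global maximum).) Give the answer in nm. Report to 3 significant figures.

The maximum of P(ρ) = 4πρ²|u|² occurs where its derivative vanishes.
This gives ρ = a_0·(√(5) + 3).
With a_0 = 4.50, the most probable radial distance is 23.56 nm.

ρ ≈ 23.6 nm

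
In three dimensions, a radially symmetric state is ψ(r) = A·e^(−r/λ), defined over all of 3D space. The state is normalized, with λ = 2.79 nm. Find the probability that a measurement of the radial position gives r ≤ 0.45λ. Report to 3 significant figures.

P ≈ 0.0629

Integrate the radial probability density 4πr²|ψ|² over r ≤ 0.45λ.
Normalization gives A² = 1/(π·λ^3).
Let u = r/λ; then A², 4π and the length scale all cancel, so P = ∫_{0}^{0.45} u^2·e^(-2·u) du ÷ ∫_{0}^{∞} u^2·e^(-2·u) du.
Using ∫ u^2·e^(-2·u) du = -(2·u^2 + 2·u + 1)·e^(-2·u)/4, the numerator is 1/4 - 461·e^(-9/10)/800 and the denominator is 1/4.
Taking the ratio yields P = 0.06286.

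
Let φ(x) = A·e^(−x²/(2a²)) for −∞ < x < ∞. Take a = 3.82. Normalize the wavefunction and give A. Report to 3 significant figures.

A ≈ 0.384

Normalization requires ∫|φ|² dx = 1, integrated from −∞ to ∞.
With φ = A·e^(−x²/(2a²)), the integral evaluates to A²·[√(π)·a].
Hence A² = 1/[√(π)·a].
Plugging in a = 3.82 yields A = 0.3843.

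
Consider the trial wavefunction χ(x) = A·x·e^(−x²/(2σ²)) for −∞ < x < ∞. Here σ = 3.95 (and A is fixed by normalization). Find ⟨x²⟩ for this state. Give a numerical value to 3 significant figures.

⟨x²⟩ = ∫ x^2 |χ|² dx over the full domain.
The ratio of the moment integral to the normalization integral gives ⟨x²⟩ = 3·σ^2/2.
Putting σ = 3.95 gives 23.40.

⟨x^2⟩ ≈ 23.4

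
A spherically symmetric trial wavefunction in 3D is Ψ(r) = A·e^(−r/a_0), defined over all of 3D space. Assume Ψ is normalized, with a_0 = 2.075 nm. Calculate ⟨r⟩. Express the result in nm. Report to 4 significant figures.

⟨r⟩ = ∫ r |Ψ|² 4πr² dr over the full domain.
Recall ∫₀^∞ r^m e^(−r/β) dr = m!·β^(m+1), since the A² factors cancel between numerator and denominator, ⟨r⟩ = 3·a_0/2.
Putting a_0 = 2.075 gives 3.1125.

⟨r⟩ ≈ 3.113 nm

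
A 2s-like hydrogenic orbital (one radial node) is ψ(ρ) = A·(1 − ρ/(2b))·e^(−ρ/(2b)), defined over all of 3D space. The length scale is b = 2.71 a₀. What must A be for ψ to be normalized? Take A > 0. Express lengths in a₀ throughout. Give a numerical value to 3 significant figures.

A ≈ 0.0447 a₀^(-3/2)

We need A² ∫|f|² 4πρ² dρ = 1, taking the integral from 0 to ∞.
With ψ = A·(1 − ρ/(2b))·e^(−ρ/(2b)), the integral evaluates to A²·[8·π·b^3].
Hence A² = 1/[8·π·b^3].
Plugging in b = 2.71 yields A = 0.04471.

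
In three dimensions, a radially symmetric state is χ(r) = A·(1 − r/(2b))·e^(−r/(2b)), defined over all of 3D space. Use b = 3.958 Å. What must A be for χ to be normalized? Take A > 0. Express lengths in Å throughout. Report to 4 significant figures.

The normalization condition is ∫|χ|² 4πr² dr = 1 from 0 to ∞.
(Spherical symmetry: dV = 4πr² dr.)
With χ = A·(1 − r/(2b))·e^(−r/(2b)), the integral evaluates to A²·[8·π·b^3].
So A² = (8·π·b^3)^(−1).
With b = 3.958: A² = 0.00064170 and A = 0.025332.

A ≈ 0.02533 Å^(-3/2)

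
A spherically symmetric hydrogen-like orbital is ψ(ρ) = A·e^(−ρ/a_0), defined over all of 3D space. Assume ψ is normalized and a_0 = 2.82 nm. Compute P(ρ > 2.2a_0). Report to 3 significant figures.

P ≈ 0.185

Integrate the radial probability density 4πρ²|ψ|² over ρ > 2.2a_0.
Normalization gives A² = 1/(π·a_0^3).
Let u = ρ/a_0; then A², 4π and the length scale all cancel, so P = ∫_{2.2}^{∞} u^2·e^(-2·u) du ÷ ∫_{0}^{∞} u^2·e^(-2·u) du.
An antiderivative of u^2·e^(-2·u) is -(2·u^2 + 2·u + 1)·e^(-2·u)/4; evaluating from 2.2 to ∞ gives 377·e^(-22/5)/100, while the full integral is 1/4.
The region integral divided by the full integral gives P = 0.1851.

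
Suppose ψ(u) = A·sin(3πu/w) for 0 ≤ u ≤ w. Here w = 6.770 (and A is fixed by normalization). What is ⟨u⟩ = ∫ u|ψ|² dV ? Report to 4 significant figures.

⟨u⟩ ≈ 3.385

⟨u⟩ = ∫ u |ψ|² du over the full domain.
Using sin²θ = (1 − cos 2θ)/2, evaluating both integrals, ⟨u⟩ = w/2.
With w = 6.770, ⟨u⟩ = 3.3850.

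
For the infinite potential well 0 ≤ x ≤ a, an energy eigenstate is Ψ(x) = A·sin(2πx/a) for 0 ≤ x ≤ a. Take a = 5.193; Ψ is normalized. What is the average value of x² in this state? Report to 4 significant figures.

The expectation value is the |Ψ|²-weighted average of x^2: ∫ x^2|Ψ|² dx.
Using sin²θ = (1 − cos 2θ)/2, since the A² factors cancel between numerator and denominator, ⟨x²⟩ = -a^2/(8·π^2) + a^2/3.
Putting a = 5.193 gives 8.6475.

⟨x^2⟩ ≈ 8.648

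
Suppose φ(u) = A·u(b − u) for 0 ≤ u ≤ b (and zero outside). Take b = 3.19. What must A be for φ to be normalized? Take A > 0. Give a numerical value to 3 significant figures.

A ≈ 0.301

Require ∫ |φ|² du = 1 over the whole domain.
Expanding the polynomial and integrating term by term, ∫|φ|² du = A²·(b^5/30).
So A² = (b^5/30)^(−1).
Substituting b = 3.19 gives A² = 0.09082, so A = 0.3014.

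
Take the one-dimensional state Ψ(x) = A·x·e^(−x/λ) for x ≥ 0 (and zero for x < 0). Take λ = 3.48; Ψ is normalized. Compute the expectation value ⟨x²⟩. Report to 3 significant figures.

The expectation value is the |Ψ|²-weighted average of x^2: ∫ x^2|Ψ|² dx.
Using ∫₀^∞ xⁿ e^(−αx) dx = n!/αⁿ⁺¹, evaluating both integrals, ⟨x²⟩ = 3·λ^2.
With λ = 3.48, ⟨x^2⟩ = 36.33.

⟨x^2⟩ ≈ 36.3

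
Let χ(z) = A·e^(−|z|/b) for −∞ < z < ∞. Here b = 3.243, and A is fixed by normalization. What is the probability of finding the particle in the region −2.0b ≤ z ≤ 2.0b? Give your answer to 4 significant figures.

P ≈ 0.9817

P = ∫_{−2.0b}^{2.0b} |χ(z)|² dz.
With A² fixed by ∫|χ|² = 1, i.e. A² = (b)^(−1), substitute and integrate.
By symmetry take twice the z ≥ 0 contribution in numerator and denominator; the 2's cancel. In terms of u = z/b (A² and the length scale cancel between numerator and denominator), P = [∫_{0}^{2.0} e^(-2·u) du] / [∫_{0}^{∞} e^(-2·u) du].
Using ∫ e^(-2·u) du = -e^(-2·u)/2, the numerator is 1/2 - e^(-4)/2 and the denominator is 1/2.
Evaluating gives P = 0.98168.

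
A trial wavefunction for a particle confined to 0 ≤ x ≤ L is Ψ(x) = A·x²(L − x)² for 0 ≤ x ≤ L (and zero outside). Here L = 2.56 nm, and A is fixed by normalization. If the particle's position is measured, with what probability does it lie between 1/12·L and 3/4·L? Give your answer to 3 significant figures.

P = ∫_{1/12·L}^{3/4·L} |Ψ(x)|² dx.
With A² fixed by ∫|Ψ|² = 1, i.e. A² = (L^9/630)^(−1), substitute and integrate.
Let u = x/L; then A² and the length scale cancel, so P = ∫_{1/12}^{3/4} u^4·(1 - u)^4 du ÷ ∫_{0}^{1} u^4·(1 - u)^4 du.
An antiderivative of u^4·(1 - u)^4 is u^5·(70·u^4 - 315·u^3 + 540·u^2 - 420·u + 126)/630; evaluating from 1/12 to 3/4 gives ≈ 0.0015090, while the full integral is 1/630.
Evaluating gives P = 0.9507.

P ≈ 0.951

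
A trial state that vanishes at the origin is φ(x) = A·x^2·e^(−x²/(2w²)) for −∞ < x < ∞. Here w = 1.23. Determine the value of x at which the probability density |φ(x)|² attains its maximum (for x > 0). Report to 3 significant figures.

The maximum of |φ(x)|² occurs where its derivative vanishes.
This gives x = √(2)·w.
With w = 1.23, the value of x > 0 at which the probability density is greatest is 1.739.

x ≈ 1.74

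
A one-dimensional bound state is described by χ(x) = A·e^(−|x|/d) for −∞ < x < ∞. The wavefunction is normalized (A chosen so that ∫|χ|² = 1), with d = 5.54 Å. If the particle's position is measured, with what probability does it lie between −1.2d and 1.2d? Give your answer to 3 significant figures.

P ≈ 0.909

The probability is P = ∫ |χ|² dx over [−1.2d, 1.2d].
The normalization integral ∫|χ|²dx over the whole domain equals d·A², and A² cancels in the ratio.
Both integrals are even about x = 0, so only the x ≥ 0 halves are needed (the factors of 2 cancel). Substituting u = x/d, A² and the length scale cancel in the ratio: P = ∫_{0}^{1.2} e^(-2·u) du / ∫_{0}^{∞} e^(-2·u) du.
An antiderivative of e^(-2·u) is -e^(-2·u)/2; evaluating from 0 to 1.2 gives 1/2 - e^(-12/5)/2, while the full integral is 1/2.
Evaluating gives P = 0.9093.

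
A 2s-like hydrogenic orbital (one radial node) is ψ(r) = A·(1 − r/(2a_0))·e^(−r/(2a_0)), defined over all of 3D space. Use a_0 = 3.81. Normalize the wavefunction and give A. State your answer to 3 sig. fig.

The normalization condition is ∫|ψ|² 4πr² dr = 1 from 0 to ∞.
(Spherical symmetry: dV = 4πr² dr.)
The integral (without the A² prefactor) comes out to 8·π·a_0^3.
Hence A² = 1/[8·π·a_0^3].
With a_0 = 3.81: A² = 0.0007194 and A = 0.02682.

A ≈ 0.0268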